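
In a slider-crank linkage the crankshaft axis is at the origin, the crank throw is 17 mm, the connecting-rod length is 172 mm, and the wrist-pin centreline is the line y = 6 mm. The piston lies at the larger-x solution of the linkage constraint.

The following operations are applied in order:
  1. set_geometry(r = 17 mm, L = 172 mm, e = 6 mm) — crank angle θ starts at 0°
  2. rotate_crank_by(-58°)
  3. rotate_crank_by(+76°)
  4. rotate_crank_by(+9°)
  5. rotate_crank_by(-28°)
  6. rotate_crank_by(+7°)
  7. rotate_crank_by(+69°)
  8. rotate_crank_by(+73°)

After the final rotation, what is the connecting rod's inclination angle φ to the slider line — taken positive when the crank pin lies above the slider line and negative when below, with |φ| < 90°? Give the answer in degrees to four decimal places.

set_geometry: r = 17 mm, L = 172 mm, e = 6 mm; θ ← 0°
rotate_crank_by(-58°): θ ← 0° -58° = -58°
rotate_crank_by(+76°): θ ← -58° +76° = 18°
rotate_crank_by(+9°): θ ← 18° +9° = 27°
rotate_crank_by(-28°): θ ← 27° -28° = -1°
rotate_crank_by(+7°): θ ← -1° +7° = 6°
rotate_crank_by(+69°): θ ← 6° +69° = 75°
rotate_crank_by(+73°): θ ← 75° +73° = 148°
crank pin P = (r cos θ, r sin θ) = (-14.416818, 9.008627)
h = r sin θ − e = 9.008627 − 6 = 3.008627
sin φ = h / L = 3.008627 / 172 = 0.01749202
φ = arcsin(0.01749202) = 1.002270°

1.0023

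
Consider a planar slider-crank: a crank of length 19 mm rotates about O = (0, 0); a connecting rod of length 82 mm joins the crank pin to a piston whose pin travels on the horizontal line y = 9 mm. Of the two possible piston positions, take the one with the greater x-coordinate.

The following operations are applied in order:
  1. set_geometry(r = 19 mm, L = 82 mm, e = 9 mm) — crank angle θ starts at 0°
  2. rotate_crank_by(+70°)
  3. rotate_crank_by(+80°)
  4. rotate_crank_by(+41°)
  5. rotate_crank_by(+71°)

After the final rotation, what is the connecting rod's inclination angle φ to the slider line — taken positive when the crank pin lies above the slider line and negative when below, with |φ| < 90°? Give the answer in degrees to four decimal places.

-19.8287

set_geometry: r = 19 mm, L = 82 mm, e = 9 mm; θ ← 0°
rotate_crank_by(+70°): θ ← 0° +70° = 70°
rotate_crank_by(+80°): θ ← 70° +80° = 150°
rotate_crank_by(+41°): θ ← 150° +41° = 191°
rotate_crank_by(+71°): θ ← 191° +71° = 262°
crank pin P = (r cos θ, r sin θ) = (-2.644289, -18.815093)
h = r sin θ − e = -18.815093 − 9 = -27.815093
sin φ = h / L = -27.815093 / 82 = -0.33920845
φ = arcsin(-0.33920845) = -19.828656°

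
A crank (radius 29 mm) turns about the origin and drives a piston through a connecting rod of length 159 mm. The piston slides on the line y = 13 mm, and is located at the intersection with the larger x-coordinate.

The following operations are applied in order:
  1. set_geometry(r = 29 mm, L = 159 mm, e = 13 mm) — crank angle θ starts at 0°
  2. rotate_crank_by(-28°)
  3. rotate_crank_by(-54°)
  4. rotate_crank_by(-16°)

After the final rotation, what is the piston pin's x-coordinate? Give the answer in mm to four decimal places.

set_geometry: r = 29 mm, L = 159 mm, e = 13 mm; θ ← 0°
rotate_crank_by(-28°): θ ← 0° -28° = -28°
rotate_crank_by(-54°): θ ← -28° -54° = -82°
rotate_crank_by(-16°): θ ← -82° -16° = -98°
crank pin P = (r cos θ, r sin θ) = (-4.036020, -28.717774)
h = r sin θ − e = -28.717774 − 13 = -41.717774
x = r cos θ + √(L² − h²) = -4.036020 + √(25281.0 − 1740.3727) = -4.036020 + 153.429552 = 149.393532

149.3935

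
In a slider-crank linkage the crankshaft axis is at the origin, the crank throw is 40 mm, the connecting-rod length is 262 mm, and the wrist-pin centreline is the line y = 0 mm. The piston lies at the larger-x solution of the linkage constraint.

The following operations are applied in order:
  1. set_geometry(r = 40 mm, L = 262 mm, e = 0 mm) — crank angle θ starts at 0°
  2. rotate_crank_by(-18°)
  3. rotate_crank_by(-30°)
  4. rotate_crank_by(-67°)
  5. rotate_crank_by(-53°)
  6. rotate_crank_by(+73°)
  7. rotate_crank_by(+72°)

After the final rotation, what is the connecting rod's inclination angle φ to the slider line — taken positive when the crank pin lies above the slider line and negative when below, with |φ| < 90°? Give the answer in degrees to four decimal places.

-3.4199

set_geometry: r = 40 mm, L = 262 mm, e = 0 mm; θ ← 0°
rotate_crank_by(-18°): θ ← 0° -18° = -18°
rotate_crank_by(-30°): θ ← -18° -30° = -48°
rotate_crank_by(-67°): θ ← -48° -67° = -115°
rotate_crank_by(-53°): θ ← -115° -53° = -168°
rotate_crank_by(+73°): θ ← -168° +73° = -95°
rotate_crank_by(+72°): θ ← -95° +72° = -23°
crank pin P = (r cos θ, r sin θ) = (36.820194, -15.629245)
h = r sin θ − e = -15.629245 − 0 = -15.629245
sin φ = h / L = -15.629245 / 262 = -0.05965361
φ = arcsin(-0.05965361) = -3.419930°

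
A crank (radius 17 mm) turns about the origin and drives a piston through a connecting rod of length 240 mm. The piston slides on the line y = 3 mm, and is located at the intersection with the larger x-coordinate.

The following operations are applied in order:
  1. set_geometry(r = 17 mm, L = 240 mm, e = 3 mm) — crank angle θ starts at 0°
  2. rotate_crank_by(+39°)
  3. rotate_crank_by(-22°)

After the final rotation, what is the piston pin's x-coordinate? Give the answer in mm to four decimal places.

set_geometry: r = 17 mm, L = 240 mm, e = 3 mm; θ ← 0°
rotate_crank_by(+39°): θ ← 0° +39° = 39°
rotate_crank_by(-22°): θ ← 39° -22° = 17°
crank pin P = (r cos θ, r sin θ) = (16.257181, 4.970319)
h = r sin θ − e = 4.970319 − 3 = 1.970319
x = r cos θ + √(L² − h²) = 16.257181 + √(57600.0 − 3.8822) = 16.257181 + 239.991912 = 256.249093

256.2491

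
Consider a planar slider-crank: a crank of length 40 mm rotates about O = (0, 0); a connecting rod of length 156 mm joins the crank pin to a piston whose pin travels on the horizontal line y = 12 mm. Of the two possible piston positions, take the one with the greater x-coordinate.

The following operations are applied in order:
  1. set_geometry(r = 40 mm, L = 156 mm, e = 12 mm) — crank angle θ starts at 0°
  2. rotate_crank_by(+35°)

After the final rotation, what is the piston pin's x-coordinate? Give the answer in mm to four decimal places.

188.3818

set_geometry: r = 40 mm, L = 156 mm, e = 12 mm; θ ← 0°
rotate_crank_by(+35°): θ ← 0° +35° = 35°
crank pin P = (r cos θ, r sin θ) = (32.766082, 22.943057)
h = r sin θ − e = 22.943057 − 12 = 10.943057
x = r cos θ + √(L² − h²) = 32.766082 + √(24336.0 − 119.7505) = 32.766082 + 155.615711 = 188.381793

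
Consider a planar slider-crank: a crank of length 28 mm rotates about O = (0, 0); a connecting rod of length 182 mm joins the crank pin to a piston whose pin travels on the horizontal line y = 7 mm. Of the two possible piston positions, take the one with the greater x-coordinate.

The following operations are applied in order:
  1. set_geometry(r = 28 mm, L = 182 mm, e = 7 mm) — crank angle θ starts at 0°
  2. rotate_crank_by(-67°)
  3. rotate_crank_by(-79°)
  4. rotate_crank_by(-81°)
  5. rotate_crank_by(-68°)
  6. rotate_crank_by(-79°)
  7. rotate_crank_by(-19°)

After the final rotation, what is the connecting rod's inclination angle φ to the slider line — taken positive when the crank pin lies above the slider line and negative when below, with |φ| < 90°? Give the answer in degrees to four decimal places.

-7.0221

set_geometry: r = 28 mm, L = 182 mm, e = 7 mm; θ ← 0°
rotate_crank_by(-67°): θ ← 0° -67° = -67°
rotate_crank_by(-79°): θ ← -67° -79° = -146°
rotate_crank_by(-81°): θ ← -146° -81° = -227°
rotate_crank_by(-68°): θ ← -227° -68° = -295°
rotate_crank_by(-79°): θ ← -295° -79° = -374°
rotate_crank_by(-19°): θ ← -374° -19° = -393°
crank pin P = (r cos θ, r sin θ) = (23.482776, -15.249893)
h = r sin θ − e = -15.249893 − 7 = -22.249893
sin φ = h / L = -22.249893 / 182 = -0.12225216
φ = arcsin(-0.12225216) = -7.022099°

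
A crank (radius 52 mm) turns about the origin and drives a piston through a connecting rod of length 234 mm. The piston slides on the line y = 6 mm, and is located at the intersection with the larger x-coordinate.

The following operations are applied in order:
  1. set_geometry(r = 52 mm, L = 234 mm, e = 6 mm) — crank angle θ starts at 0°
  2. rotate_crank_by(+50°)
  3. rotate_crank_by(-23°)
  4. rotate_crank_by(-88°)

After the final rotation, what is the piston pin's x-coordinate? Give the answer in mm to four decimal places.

253.4770

set_geometry: r = 52 mm, L = 234 mm, e = 6 mm; θ ← 0°
rotate_crank_by(+50°): θ ← 0° +50° = 50°
rotate_crank_by(-23°): θ ← 50° -23° = 27°
rotate_crank_by(-88°): θ ← 27° -88° = -61°
crank pin P = (r cos θ, r sin θ) = (25.210100, -45.480225)
h = r sin θ − e = -45.480225 − 6 = -51.480225
x = r cos θ + √(L² − h²) = 25.210100 + √(54756.0 − 2650.2135) = 25.210100 + 228.266919 = 253.477020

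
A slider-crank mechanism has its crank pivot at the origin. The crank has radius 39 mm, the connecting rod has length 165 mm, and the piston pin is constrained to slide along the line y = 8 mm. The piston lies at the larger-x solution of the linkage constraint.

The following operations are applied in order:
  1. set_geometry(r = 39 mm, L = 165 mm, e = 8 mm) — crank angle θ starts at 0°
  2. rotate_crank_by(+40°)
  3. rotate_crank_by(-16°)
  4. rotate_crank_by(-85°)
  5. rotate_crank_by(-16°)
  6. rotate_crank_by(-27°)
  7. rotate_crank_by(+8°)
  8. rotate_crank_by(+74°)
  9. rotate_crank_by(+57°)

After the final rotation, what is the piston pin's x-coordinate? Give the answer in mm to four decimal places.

196.3200

set_geometry: r = 39 mm, L = 165 mm, e = 8 mm; θ ← 0°
rotate_crank_by(+40°): θ ← 0° +40° = 40°
rotate_crank_by(-16°): θ ← 40° -16° = 24°
rotate_crank_by(-85°): θ ← 24° -85° = -61°
rotate_crank_by(-16°): θ ← -61° -16° = -77°
rotate_crank_by(-27°): θ ← -77° -27° = -104°
rotate_crank_by(+8°): θ ← -104° +8° = -96°
rotate_crank_by(+74°): θ ← -96° +74° = -22°
rotate_crank_by(+57°): θ ← -22° +57° = 35°
crank pin P = (r cos θ, r sin θ) = (31.946930, 22.369481)
h = r sin θ − e = 22.369481 − 8 = 14.369481
x = r cos θ + √(L² − h²) = 31.946930 + √(27225.0 − 206.4820) = 31.946930 + 164.373106 = 196.320036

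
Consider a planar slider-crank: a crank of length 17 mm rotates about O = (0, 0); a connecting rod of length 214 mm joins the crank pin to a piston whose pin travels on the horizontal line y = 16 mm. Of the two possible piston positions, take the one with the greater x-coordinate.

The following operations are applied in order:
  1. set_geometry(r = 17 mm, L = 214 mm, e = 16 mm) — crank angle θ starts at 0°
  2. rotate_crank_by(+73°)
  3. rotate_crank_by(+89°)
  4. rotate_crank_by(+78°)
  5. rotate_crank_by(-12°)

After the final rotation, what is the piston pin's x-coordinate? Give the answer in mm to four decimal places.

200.7005

set_geometry: r = 17 mm, L = 214 mm, e = 16 mm; θ ← 0°
rotate_crank_by(+73°): θ ← 0° +73° = 73°
rotate_crank_by(+89°): θ ← 73° +89° = 162°
rotate_crank_by(+78°): θ ← 162° +78° = 240°
rotate_crank_by(-12°): θ ← 240° -12° = 228°
crank pin P = (r cos θ, r sin θ) = (-11.375220, -12.633462)
h = r sin θ − e = -12.633462 − 16 = -28.633462
x = r cos θ + √(L² − h²) = -11.375220 + √(45796.0 − 819.8751) = -11.375220 + 212.075753 = 200.700532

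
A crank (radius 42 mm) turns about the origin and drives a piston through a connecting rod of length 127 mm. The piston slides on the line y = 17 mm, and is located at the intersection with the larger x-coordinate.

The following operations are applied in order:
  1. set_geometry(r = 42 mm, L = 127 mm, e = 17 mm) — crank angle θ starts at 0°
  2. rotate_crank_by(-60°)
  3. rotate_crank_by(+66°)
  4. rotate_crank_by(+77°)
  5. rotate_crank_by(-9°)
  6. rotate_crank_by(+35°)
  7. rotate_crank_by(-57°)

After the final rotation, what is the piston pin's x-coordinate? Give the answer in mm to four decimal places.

set_geometry: r = 42 mm, L = 127 mm, e = 17 mm; θ ← 0°
rotate_crank_by(-60°): θ ← 0° -60° = -60°
rotate_crank_by(+66°): θ ← -60° +66° = 6°
rotate_crank_by(+77°): θ ← 6° +77° = 83°
rotate_crank_by(-9°): θ ← 83° -9° = 74°
rotate_crank_by(+35°): θ ← 74° +35° = 109°
rotate_crank_by(-57°): θ ← 109° -57° = 52°
crank pin P = (r cos θ, r sin θ) = (25.857782, 33.096452)
h = r sin θ − e = 33.096452 − 17 = 16.096452
x = r cos θ + √(L² − h²) = 25.857782 + √(16129.0 − 259.0958) = 25.857782 + 125.975808 = 151.833590

151.8336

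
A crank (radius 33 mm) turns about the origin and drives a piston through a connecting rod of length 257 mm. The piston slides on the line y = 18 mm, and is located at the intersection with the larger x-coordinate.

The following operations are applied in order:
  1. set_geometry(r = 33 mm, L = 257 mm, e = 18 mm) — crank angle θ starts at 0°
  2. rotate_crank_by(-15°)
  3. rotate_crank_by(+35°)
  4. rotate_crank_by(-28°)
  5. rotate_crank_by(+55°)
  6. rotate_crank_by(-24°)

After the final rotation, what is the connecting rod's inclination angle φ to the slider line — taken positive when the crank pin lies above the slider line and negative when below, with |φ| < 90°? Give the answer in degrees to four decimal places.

set_geometry: r = 33 mm, L = 257 mm, e = 18 mm; θ ← 0°
rotate_crank_by(-15°): θ ← 0° -15° = -15°
rotate_crank_by(+35°): θ ← -15° +35° = 20°
rotate_crank_by(-28°): θ ← 20° -28° = -8°
rotate_crank_by(+55°): θ ← -8° +55° = 47°
rotate_crank_by(-24°): θ ← 47° -24° = 23°
crank pin P = (r cos θ, r sin θ) = (30.376660, 12.894127)
h = r sin θ − e = 12.894127 − 18 = -5.105873
sin φ = h / L = -5.105873 / 257 = -0.01986721
φ = arcsin(-0.01986721) = -1.138382°

-1.1384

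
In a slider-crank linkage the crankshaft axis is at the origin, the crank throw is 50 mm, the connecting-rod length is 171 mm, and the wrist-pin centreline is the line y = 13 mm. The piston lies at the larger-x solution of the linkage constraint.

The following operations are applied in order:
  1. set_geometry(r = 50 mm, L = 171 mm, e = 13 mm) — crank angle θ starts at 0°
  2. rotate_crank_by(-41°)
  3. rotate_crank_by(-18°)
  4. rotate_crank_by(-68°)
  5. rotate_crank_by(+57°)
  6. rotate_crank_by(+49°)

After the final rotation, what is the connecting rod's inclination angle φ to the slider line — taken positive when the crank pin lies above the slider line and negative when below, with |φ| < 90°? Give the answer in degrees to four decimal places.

set_geometry: r = 50 mm, L = 171 mm, e = 13 mm; θ ← 0°
rotate_crank_by(-41°): θ ← 0° -41° = -41°
rotate_crank_by(-18°): θ ← -41° -18° = -59°
rotate_crank_by(-68°): θ ← -59° -68° = -127°
rotate_crank_by(+57°): θ ← -127° +57° = -70°
rotate_crank_by(+49°): θ ← -70° +49° = -21°
crank pin P = (r cos θ, r sin θ) = (46.679021, -17.918397)
h = r sin θ − e = -17.918397 − 13 = -30.918397
sin φ = h / L = -30.918397 / 171 = -0.18080934
φ = arcsin(-0.18080934) = -10.416905°

-10.4169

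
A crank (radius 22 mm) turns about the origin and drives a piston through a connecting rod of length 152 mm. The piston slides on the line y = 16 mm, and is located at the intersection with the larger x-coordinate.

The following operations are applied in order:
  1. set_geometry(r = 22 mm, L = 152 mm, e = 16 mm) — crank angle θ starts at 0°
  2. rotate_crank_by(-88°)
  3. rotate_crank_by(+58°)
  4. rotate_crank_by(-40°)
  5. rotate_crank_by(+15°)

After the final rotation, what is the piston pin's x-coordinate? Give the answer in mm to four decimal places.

160.7624

set_geometry: r = 22 mm, L = 152 mm, e = 16 mm; θ ← 0°
rotate_crank_by(-88°): θ ← 0° -88° = -88°
rotate_crank_by(+58°): θ ← -88° +58° = -30°
rotate_crank_by(-40°): θ ← -30° -40° = -70°
rotate_crank_by(+15°): θ ← -70° +15° = -55°
crank pin P = (r cos θ, r sin θ) = (12.618682, -18.021345)
h = r sin θ − e = -18.021345 − 16 = -34.021345
x = r cos θ + √(L² − h²) = 12.618682 + √(23104.0 − 1157.4519) = 12.618682 + 148.143674 = 160.762355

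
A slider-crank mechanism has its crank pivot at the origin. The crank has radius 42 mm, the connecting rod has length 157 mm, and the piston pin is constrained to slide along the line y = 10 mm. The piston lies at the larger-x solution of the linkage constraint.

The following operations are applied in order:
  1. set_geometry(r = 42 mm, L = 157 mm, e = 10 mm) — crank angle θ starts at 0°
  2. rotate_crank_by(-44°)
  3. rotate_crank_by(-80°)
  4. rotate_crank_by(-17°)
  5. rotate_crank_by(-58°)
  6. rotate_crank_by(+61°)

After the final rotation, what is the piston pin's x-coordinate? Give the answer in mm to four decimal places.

121.0939

set_geometry: r = 42 mm, L = 157 mm, e = 10 mm; θ ← 0°
rotate_crank_by(-44°): θ ← 0° -44° = -44°
rotate_crank_by(-80°): θ ← -44° -80° = -124°
rotate_crank_by(-17°): θ ← -124° -17° = -141°
rotate_crank_by(-58°): θ ← -141° -58° = -199°
rotate_crank_by(+61°): θ ← -199° +61° = -138°
crank pin P = (r cos θ, r sin θ) = (-31.212083, -28.103485)
h = r sin θ − e = -28.103485 − 10 = -38.103485
x = r cos θ + √(L² − h²) = -31.212083 + √(24649.0 − 1451.8756) = -31.212083 + 152.306022 = 121.093940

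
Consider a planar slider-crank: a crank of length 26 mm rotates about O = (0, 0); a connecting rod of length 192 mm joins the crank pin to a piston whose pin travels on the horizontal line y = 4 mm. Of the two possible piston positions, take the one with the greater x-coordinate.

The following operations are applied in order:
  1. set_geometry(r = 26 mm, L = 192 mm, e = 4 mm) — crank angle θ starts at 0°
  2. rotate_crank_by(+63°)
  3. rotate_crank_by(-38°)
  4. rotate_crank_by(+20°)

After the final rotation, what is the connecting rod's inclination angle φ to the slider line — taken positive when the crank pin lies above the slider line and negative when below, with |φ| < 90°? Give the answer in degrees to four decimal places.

4.2967

set_geometry: r = 26 mm, L = 192 mm, e = 4 mm; θ ← 0°
rotate_crank_by(+63°): θ ← 0° +63° = 63°
rotate_crank_by(-38°): θ ← 63° -38° = 25°
rotate_crank_by(+20°): θ ← 25° +20° = 45°
crank pin P = (r cos θ, r sin θ) = (18.384776, 18.384776)
h = r sin θ − e = 18.384776 − 4 = 14.384776
sin φ = h / L = 14.384776 / 192 = 0.07492071
φ = arcsin(0.07492071) = 4.296667°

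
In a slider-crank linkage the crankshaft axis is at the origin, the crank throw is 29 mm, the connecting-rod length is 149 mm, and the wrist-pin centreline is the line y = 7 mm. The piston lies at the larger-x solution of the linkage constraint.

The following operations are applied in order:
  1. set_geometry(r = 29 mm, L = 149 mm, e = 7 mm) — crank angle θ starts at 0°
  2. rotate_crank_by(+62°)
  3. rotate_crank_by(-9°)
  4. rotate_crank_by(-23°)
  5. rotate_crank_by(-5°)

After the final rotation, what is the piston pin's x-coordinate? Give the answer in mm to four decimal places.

set_geometry: r = 29 mm, L = 149 mm, e = 7 mm; θ ← 0°
rotate_crank_by(+62°): θ ← 0° +62° = 62°
rotate_crank_by(-9°): θ ← 62° -9° = 53°
rotate_crank_by(-23°): θ ← 53° -23° = 30°
rotate_crank_by(-5°): θ ← 30° -5° = 25°
crank pin P = (r cos θ, r sin θ) = (26.282926, 12.255930)
h = r sin θ − e = 12.255930 − 7 = 5.255930
x = r cos θ + √(L² − h²) = 26.282926 + √(22201.0 − 27.6248) = 26.282926 + 148.907270 = 175.190196

175.1902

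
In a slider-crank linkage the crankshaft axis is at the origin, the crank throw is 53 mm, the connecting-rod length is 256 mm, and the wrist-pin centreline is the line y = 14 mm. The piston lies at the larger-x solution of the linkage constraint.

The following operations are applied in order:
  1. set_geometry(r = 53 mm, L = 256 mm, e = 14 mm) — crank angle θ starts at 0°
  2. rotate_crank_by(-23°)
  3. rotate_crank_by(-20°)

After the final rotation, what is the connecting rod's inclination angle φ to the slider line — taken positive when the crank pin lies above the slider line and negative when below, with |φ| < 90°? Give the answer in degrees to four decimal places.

-11.2963

set_geometry: r = 53 mm, L = 256 mm, e = 14 mm; θ ← 0°
rotate_crank_by(-23°): θ ← 0° -23° = -23°
rotate_crank_by(-20°): θ ← -23° -20° = -43°
crank pin P = (r cos θ, r sin θ) = (38.761746, -36.145913)
h = r sin θ − e = -36.145913 − 14 = -50.145913
sin φ = h / L = -50.145913 / 256 = -0.19588247
φ = arcsin(-0.19588247) = -11.296280°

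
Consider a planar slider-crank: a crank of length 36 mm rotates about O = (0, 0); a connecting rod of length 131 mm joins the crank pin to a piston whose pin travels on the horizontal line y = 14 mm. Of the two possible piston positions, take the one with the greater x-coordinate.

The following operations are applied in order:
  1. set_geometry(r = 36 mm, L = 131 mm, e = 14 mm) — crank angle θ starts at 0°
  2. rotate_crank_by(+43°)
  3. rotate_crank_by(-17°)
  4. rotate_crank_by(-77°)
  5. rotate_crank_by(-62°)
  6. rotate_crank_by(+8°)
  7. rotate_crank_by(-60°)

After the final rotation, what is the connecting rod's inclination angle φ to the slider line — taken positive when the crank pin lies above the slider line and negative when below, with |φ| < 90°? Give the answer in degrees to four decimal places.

set_geometry: r = 36 mm, L = 131 mm, e = 14 mm; θ ← 0°
rotate_crank_by(+43°): θ ← 0° +43° = 43°
rotate_crank_by(-17°): θ ← 43° -17° = 26°
rotate_crank_by(-77°): θ ← 26° -77° = -51°
rotate_crank_by(-62°): θ ← -51° -62° = -113°
rotate_crank_by(+8°): θ ← -113° +8° = -105°
rotate_crank_by(-60°): θ ← -105° -60° = -165°
crank pin P = (r cos θ, r sin θ) = (-34.773330, -9.317486)
h = r sin θ − e = -9.317486 − 14 = -23.317486
sin φ = h / L = -23.317486 / 131 = -0.17799607
φ = arcsin(-0.17799607) = -10.253058°

-10.2531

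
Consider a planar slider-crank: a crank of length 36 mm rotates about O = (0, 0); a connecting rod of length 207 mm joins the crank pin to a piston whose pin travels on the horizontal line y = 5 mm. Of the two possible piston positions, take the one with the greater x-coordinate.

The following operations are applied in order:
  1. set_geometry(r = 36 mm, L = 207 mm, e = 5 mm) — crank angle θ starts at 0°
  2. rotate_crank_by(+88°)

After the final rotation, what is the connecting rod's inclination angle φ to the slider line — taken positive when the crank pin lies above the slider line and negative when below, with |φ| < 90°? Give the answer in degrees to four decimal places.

set_geometry: r = 36 mm, L = 207 mm, e = 5 mm; θ ← 0°
rotate_crank_by(+88°): θ ← 0° +88° = 88°
crank pin P = (r cos θ, r sin θ) = (1.256382, 35.978070)
h = r sin θ − e = 35.978070 − 5 = 30.978070
sin φ = h / L = 30.978070 / 207 = 0.14965251
φ = arcsin(0.14965251) = 8.606790°

8.6068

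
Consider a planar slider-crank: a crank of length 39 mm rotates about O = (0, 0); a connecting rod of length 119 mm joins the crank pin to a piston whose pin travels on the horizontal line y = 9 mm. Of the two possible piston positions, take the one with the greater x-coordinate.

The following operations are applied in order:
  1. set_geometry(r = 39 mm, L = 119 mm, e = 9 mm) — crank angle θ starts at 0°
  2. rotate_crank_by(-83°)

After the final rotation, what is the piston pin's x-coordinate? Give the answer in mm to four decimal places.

113.7704

set_geometry: r = 39 mm, L = 119 mm, e = 9 mm; θ ← 0°
rotate_crank_by(-83°): θ ← 0° -83° = -83°
crank pin P = (r cos θ, r sin θ) = (4.752904, -38.709300)
h = r sin θ − e = -38.709300 − 9 = -47.709300
x = r cos θ + √(L² − h²) = 4.752904 + √(14161.0 − 2276.1773) = 4.752904 + 109.017534 = 113.770438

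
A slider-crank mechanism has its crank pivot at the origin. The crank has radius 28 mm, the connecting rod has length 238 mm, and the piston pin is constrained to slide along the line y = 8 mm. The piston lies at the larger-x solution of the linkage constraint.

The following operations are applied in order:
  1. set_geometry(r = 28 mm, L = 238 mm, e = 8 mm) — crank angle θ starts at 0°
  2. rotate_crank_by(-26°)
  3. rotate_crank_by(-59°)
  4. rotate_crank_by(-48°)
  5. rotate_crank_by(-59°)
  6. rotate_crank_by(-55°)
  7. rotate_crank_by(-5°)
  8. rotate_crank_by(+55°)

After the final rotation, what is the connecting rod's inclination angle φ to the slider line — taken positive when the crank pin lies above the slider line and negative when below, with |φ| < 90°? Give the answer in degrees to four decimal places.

set_geometry: r = 28 mm, L = 238 mm, e = 8 mm; θ ← 0°
rotate_crank_by(-26°): θ ← 0° -26° = -26°
rotate_crank_by(-59°): θ ← -26° -59° = -85°
rotate_crank_by(-48°): θ ← -85° -48° = -133°
rotate_crank_by(-59°): θ ← -133° -59° = -192°
rotate_crank_by(-55°): θ ← -192° -55° = -247°
rotate_crank_by(-5°): θ ← -247° -5° = -252°
rotate_crank_by(+55°): θ ← -252° +55° = -197°
crank pin P = (r cos θ, r sin θ) = (-26.776533, 8.186408)
h = r sin θ − e = 8.186408 − 8 = 0.186408
sin φ = h / L = 0.186408 / 238 = 0.00078323
φ = arcsin(0.00078323) = 0.044876°

0.0449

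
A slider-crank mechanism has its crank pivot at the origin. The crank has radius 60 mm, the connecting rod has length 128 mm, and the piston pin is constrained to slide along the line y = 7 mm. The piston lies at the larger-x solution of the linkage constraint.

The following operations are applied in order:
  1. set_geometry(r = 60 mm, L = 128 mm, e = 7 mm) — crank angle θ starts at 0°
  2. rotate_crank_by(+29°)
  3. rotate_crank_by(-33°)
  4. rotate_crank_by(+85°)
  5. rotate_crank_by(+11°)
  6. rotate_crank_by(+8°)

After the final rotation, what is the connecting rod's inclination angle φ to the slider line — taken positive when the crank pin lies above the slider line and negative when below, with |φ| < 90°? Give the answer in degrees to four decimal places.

24.0128

set_geometry: r = 60 mm, L = 128 mm, e = 7 mm; θ ← 0°
rotate_crank_by(+29°): θ ← 0° +29° = 29°
rotate_crank_by(-33°): θ ← 29° -33° = -4°
rotate_crank_by(+85°): θ ← -4° +85° = 81°
rotate_crank_by(+11°): θ ← 81° +11° = 92°
rotate_crank_by(+8°): θ ← 92° +8° = 100°
crank pin P = (r cos θ, r sin θ) = (-10.418891, 59.088465)
h = r sin θ − e = 59.088465 − 7 = 52.088465
sin φ = h / L = 52.088465 / 128 = 0.40694113
φ = arcsin(0.40694113) = 24.012826°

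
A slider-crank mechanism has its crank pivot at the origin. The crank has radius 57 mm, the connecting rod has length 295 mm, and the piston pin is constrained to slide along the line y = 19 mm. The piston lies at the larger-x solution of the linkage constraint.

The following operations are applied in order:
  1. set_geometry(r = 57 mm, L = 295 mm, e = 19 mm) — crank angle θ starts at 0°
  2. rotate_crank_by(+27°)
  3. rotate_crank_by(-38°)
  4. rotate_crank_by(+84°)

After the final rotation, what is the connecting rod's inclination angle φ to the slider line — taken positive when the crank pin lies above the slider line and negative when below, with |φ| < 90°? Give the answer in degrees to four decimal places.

set_geometry: r = 57 mm, L = 295 mm, e = 19 mm; θ ← 0°
rotate_crank_by(+27°): θ ← 0° +27° = 27°
rotate_crank_by(-38°): θ ← 27° -38° = -11°
rotate_crank_by(+84°): θ ← -11° +84° = 73°
crank pin P = (r cos θ, r sin θ) = (16.665187, 54.509371)
h = r sin θ − e = 54.509371 − 19 = 35.509371
sin φ = h / L = 35.509371 / 295 = 0.12037075
φ = arcsin(0.12037075) = 6.913500°

6.9135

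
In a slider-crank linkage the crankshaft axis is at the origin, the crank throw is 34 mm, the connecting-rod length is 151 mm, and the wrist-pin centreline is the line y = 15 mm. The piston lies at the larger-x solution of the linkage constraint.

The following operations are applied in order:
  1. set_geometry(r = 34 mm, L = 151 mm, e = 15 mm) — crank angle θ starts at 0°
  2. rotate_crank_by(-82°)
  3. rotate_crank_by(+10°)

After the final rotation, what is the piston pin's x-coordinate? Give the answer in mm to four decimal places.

set_geometry: r = 34 mm, L = 151 mm, e = 15 mm; θ ← 0°
rotate_crank_by(-82°): θ ← 0° -82° = -82°
rotate_crank_by(+10°): θ ← -82° +10° = -72°
crank pin P = (r cos θ, r sin θ) = (10.506578, -32.335922)
h = r sin θ − e = -32.335922 − 15 = -47.335922
x = r cos θ + √(L² − h²) = 10.506578 + √(22801.0 − 2240.6895) = 10.506578 + 143.388669 = 153.895247

153.8952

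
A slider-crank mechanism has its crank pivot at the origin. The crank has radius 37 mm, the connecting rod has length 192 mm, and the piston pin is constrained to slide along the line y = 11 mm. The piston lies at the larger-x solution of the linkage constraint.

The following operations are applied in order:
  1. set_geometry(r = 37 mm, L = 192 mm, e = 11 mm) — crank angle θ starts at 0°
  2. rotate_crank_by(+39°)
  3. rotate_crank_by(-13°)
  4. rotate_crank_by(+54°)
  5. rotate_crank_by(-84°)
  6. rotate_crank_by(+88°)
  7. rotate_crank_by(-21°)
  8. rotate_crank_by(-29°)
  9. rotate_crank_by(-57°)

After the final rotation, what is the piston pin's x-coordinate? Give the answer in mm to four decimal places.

224.3635

set_geometry: r = 37 mm, L = 192 mm, e = 11 mm; θ ← 0°
rotate_crank_by(+39°): θ ← 0° +39° = 39°
rotate_crank_by(-13°): θ ← 39° -13° = 26°
rotate_crank_by(+54°): θ ← 26° +54° = 80°
rotate_crank_by(-84°): θ ← 80° -84° = -4°
rotate_crank_by(+88°): θ ← -4° +88° = 84°
rotate_crank_by(-21°): θ ← 84° -21° = 63°
rotate_crank_by(-29°): θ ← 63° -29° = 34°
rotate_crank_by(-57°): θ ← 34° -57° = -23°
crank pin P = (r cos θ, r sin θ) = (34.058680, -14.457052)
h = r sin θ − e = -14.457052 − 11 = -25.457052
x = r cos θ + √(L² − h²) = 34.058680 + √(36864.0 − 648.0615) = 34.058680 + 190.304857 = 224.363536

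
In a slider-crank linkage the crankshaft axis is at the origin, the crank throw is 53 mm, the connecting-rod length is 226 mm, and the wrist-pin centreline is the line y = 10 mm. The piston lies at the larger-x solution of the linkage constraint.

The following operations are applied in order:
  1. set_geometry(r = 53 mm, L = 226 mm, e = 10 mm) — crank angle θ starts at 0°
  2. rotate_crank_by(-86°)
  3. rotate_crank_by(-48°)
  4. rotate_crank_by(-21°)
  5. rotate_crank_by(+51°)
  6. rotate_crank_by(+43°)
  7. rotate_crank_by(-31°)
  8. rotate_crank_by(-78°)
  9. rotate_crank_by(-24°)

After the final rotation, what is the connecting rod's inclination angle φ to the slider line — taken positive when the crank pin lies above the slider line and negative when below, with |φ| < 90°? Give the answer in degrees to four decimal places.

0.7154

set_geometry: r = 53 mm, L = 226 mm, e = 10 mm; θ ← 0°
rotate_crank_by(-86°): θ ← 0° -86° = -86°
rotate_crank_by(-48°): θ ← -86° -48° = -134°
rotate_crank_by(-21°): θ ← -134° -21° = -155°
rotate_crank_by(+51°): θ ← -155° +51° = -104°
rotate_crank_by(+43°): θ ← -104° +43° = -61°
rotate_crank_by(-31°): θ ← -61° -31° = -92°
rotate_crank_by(-78°): θ ← -92° -78° = -170°
rotate_crank_by(-24°): θ ← -170° -24° = -194°
crank pin P = (r cos θ, r sin θ) = (-51.425673, 12.821860)
h = r sin θ − e = 12.821860 − 10 = 2.821860
sin φ = h / L = 2.821860 / 226 = 0.01248611
φ = arcsin(0.01248611) = 0.715420°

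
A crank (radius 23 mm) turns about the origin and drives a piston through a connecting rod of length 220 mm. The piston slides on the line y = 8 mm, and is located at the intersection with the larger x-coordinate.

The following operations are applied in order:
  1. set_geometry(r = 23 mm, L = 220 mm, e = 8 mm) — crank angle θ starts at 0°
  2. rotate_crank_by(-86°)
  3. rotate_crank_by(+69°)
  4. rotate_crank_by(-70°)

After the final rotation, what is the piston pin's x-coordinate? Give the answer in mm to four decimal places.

set_geometry: r = 23 mm, L = 220 mm, e = 8 mm; θ ← 0°
rotate_crank_by(-86°): θ ← 0° -86° = -86°
rotate_crank_by(+69°): θ ← -86° +69° = -17°
rotate_crank_by(-70°): θ ← -17° -70° = -87°
crank pin P = (r cos θ, r sin θ) = (1.203727, -22.968479)
h = r sin θ − e = -22.968479 − 8 = -30.968479
x = r cos θ + √(L² − h²) = 1.203727 + √(48400.0 − 959.0467) = 1.203727 + 217.809443 = 219.013170

219.0132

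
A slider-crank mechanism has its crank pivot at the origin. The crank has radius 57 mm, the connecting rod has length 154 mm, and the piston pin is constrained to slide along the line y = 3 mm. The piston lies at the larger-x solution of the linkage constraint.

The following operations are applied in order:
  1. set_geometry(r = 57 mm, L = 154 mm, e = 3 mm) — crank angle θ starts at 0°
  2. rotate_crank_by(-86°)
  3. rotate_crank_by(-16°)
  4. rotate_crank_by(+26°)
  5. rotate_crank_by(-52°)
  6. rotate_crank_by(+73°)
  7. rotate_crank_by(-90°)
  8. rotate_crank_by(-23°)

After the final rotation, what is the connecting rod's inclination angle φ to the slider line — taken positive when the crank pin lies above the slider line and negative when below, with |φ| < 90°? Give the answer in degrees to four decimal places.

-5.5339

set_geometry: r = 57 mm, L = 154 mm, e = 3 mm; θ ← 0°
rotate_crank_by(-86°): θ ← 0° -86° = -86°
rotate_crank_by(-16°): θ ← -86° -16° = -102°
rotate_crank_by(+26°): θ ← -102° +26° = -76°
rotate_crank_by(-52°): θ ← -76° -52° = -128°
rotate_crank_by(+73°): θ ← -128° +73° = -55°
rotate_crank_by(-90°): θ ← -55° -90° = -145°
rotate_crank_by(-23°): θ ← -145° -23° = -168°
crank pin P = (r cos θ, r sin θ) = (-55.754413, -11.850966)
h = r sin θ − e = -11.850966 − 3 = -14.850966
sin φ = h / L = -14.850966 / 154 = -0.09643485
φ = arcsin(-0.09643485) = -5.533910°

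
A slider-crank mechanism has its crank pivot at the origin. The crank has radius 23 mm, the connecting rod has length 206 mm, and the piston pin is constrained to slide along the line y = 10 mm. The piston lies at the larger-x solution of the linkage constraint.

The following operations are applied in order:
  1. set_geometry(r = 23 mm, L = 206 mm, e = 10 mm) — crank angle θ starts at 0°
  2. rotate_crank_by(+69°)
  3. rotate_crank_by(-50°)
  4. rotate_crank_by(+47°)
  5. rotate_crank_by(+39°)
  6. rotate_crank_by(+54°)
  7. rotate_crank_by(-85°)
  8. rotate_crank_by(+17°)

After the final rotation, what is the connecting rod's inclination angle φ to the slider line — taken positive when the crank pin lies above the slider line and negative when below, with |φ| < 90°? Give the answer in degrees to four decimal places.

3.6172

set_geometry: r = 23 mm, L = 206 mm, e = 10 mm; θ ← 0°
rotate_crank_by(+69°): θ ← 0° +69° = 69°
rotate_crank_by(-50°): θ ← 69° -50° = 19°
rotate_crank_by(+47°): θ ← 19° +47° = 66°
rotate_crank_by(+39°): θ ← 66° +39° = 105°
rotate_crank_by(+54°): θ ← 105° +54° = 159°
rotate_crank_by(-85°): θ ← 159° -85° = 74°
rotate_crank_by(+17°): θ ← 74° +17° = 91°
crank pin P = (r cos θ, r sin θ) = (-0.401405, 22.996497)
h = r sin θ − e = 22.996497 − 10 = 12.996497
sin φ = h / L = 12.996497 / 206 = 0.06308979
φ = arcsin(0.06308979) = 3.617181°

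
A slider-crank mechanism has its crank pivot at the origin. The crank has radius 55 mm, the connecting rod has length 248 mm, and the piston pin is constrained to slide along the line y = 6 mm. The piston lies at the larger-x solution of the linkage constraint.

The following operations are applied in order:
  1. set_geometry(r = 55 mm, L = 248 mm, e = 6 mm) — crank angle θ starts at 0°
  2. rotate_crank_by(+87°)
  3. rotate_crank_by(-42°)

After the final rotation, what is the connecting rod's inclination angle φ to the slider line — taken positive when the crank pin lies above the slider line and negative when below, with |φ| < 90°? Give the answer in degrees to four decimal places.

7.6213

set_geometry: r = 55 mm, L = 248 mm, e = 6 mm; θ ← 0°
rotate_crank_by(+87°): θ ← 0° +87° = 87°
rotate_crank_by(-42°): θ ← 87° -42° = 45°
crank pin P = (r cos θ, r sin θ) = (38.890873, 38.890873)
h = r sin θ − e = 38.890873 − 6 = 32.890873
sin φ = h / L = 32.890873 / 248 = 0.13262449
φ = arcsin(0.13262449) = 7.621278°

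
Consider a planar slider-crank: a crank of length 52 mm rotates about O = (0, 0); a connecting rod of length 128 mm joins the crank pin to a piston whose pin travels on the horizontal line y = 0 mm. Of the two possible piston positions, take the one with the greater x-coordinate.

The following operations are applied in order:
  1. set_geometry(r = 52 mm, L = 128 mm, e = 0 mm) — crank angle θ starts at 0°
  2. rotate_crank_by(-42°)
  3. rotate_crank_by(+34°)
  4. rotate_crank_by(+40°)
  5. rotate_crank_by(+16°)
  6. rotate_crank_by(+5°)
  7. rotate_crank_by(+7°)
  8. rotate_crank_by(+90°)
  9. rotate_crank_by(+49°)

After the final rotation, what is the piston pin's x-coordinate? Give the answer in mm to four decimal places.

77.7085

set_geometry: r = 52 mm, L = 128 mm, e = 0 mm; θ ← 0°
rotate_crank_by(-42°): θ ← 0° -42° = -42°
rotate_crank_by(+34°): θ ← -42° +34° = -8°
rotate_crank_by(+40°): θ ← -8° +40° = 32°
rotate_crank_by(+16°): θ ← 32° +16° = 48°
rotate_crank_by(+5°): θ ← 48° +5° = 53°
rotate_crank_by(+7°): θ ← 53° +7° = 60°
rotate_crank_by(+90°): θ ← 60° +90° = 150°
rotate_crank_by(+49°): θ ← 150° +49° = 199°
crank pin P = (r cos θ, r sin θ) = (-49.166966, -16.929544)
h = r sin θ − e = -16.929544 − 0 = -16.929544
x = r cos θ + √(L² − h²) = -49.166966 + √(16384.0 − 286.6095) = -49.166966 + 126.875492 = 77.708526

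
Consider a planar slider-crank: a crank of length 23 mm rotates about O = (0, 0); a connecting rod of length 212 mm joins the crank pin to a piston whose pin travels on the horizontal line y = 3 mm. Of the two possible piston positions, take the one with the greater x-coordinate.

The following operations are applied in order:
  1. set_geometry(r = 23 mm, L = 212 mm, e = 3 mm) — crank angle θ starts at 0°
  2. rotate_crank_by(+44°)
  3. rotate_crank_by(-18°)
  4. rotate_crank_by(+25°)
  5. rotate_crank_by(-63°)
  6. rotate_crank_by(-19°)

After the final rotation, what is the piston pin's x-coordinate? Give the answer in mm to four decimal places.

231.1944

set_geometry: r = 23 mm, L = 212 mm, e = 3 mm; θ ← 0°
rotate_crank_by(+44°): θ ← 0° +44° = 44°
rotate_crank_by(-18°): θ ← 44° -18° = 26°
rotate_crank_by(+25°): θ ← 26° +25° = 51°
rotate_crank_by(-63°): θ ← 51° -63° = -12°
rotate_crank_by(-19°): θ ← -12° -19° = -31°
crank pin P = (r cos θ, r sin θ) = (19.714848, -11.845876)
h = r sin θ − e = -11.845876 − 3 = -14.845876
x = r cos θ + √(L² − h²) = 19.714848 + √(44944.0 − 220.4000) = 19.714848 + 211.479550 = 231.194398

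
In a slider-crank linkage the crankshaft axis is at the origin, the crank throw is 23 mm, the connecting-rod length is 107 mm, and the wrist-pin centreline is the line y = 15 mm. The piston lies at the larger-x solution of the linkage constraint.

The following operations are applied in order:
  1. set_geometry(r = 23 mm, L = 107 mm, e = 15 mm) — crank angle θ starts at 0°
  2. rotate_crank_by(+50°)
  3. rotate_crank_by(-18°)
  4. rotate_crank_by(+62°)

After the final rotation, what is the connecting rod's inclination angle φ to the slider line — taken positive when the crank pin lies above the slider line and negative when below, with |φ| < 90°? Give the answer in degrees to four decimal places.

set_geometry: r = 23 mm, L = 107 mm, e = 15 mm; θ ← 0°
rotate_crank_by(+50°): θ ← 0° +50° = 50°
rotate_crank_by(-18°): θ ← 50° -18° = 32°
rotate_crank_by(+62°): θ ← 32° +62° = 94°
crank pin P = (r cos θ, r sin θ) = (-1.604399, 22.943973)
h = r sin θ − e = 22.943973 − 15 = 7.943973
sin φ = h / L = 7.943973 / 107 = 0.07424274
φ = arcsin(0.07424274) = 4.257713°

4.2577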